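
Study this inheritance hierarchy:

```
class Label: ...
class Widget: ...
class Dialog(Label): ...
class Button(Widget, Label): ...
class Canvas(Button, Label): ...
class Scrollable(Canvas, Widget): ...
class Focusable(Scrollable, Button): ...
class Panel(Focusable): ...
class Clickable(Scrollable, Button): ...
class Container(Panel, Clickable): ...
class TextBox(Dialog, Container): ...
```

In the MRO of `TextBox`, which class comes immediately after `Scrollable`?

Canvas

L[TextBox] = TextBox + merge(L[Dialog], L[Container], [Dialog Container])
  take Dialog:  [Dialog Label object] + [Container Panel Focusable Clickable Scrollable Canvas Button Widget Label object] + [Dialog Container]
  take Container:  [Label object] + [Container Panel Focusable Clickable Scrollable Canvas Button Widget Label object] + [Container]
  take Panel:  [Label object] + [Panel Focusable Clickable Scrollable Canvas Button Widget Label object]
  take Focusable:  [Label object] + [Focusable Clickable Scrollable Canvas Button Widget Label object]
  take Clickable:  [Label object] + [Clickable Scrollable Canvas Button Widget Label object]
  take Scrollable:  [Label object] + [Scrollable Canvas Button Widget Label object]
  take Canvas:  [Label object] + [Canvas Button Widget Label object]
  take Button:  [Label object] + [Button Widget Label object]
  take Widget:  [Label object] + [Widget Label object]
  take Label:  [Label object] + [Label object]
  take object:  [object] + [object]
MRO: TextBox Dialog Container Panel Focusable Clickable Scrollable Canvas Button Widget Label object
Scrollable is at position 6; next is Canvas.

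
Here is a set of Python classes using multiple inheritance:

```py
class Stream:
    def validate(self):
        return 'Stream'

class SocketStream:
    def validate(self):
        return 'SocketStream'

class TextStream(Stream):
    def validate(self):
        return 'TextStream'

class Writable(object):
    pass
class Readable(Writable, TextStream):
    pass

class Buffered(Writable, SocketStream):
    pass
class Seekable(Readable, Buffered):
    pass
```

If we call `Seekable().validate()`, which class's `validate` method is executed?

TextStream

L[Seekable] = Seekable + merge(L[Readable], L[Buffered], [Readable Buffered])
  take Readable:  [Readable Writable TextStream Stream object] + [Buffered Writable SocketStream object] + [Readable Buffered]
  take Buffered:  [Writable TextStream Stream object] + [Buffered Writable SocketStream object] + [Buffered]
  take Writable:  [Writable TextStream Stream object] + [Writable SocketStream object]
  take TextStream:  [TextStream Stream object] + [SocketStream object]
  take Stream:  [Stream object] + [SocketStream object]
  take SocketStream:  [object] + [SocketStream object]
  take object:  [object] + [object]
MRO: Seekable Readable Buffered Writable TextStream Stream SocketStream object
validate is defined in: SocketStream, Stream, TextStream. First along the MRO is TextStream.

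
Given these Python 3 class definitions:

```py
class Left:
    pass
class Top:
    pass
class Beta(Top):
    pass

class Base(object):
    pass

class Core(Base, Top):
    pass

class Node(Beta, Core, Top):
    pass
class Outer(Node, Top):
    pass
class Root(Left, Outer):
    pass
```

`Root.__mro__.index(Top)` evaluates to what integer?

7

L[Root] = Root + merge(L[Left], L[Outer], [Left Outer])
  take Left:  [Left object] + [Outer Node Beta Core Base Top object] + [Left Outer]
  take Outer:  [object] + [Outer Node Beta Core Base Top object] + [Outer]
  take Node:  [object] + [Node Beta Core Base Top object]
  take Beta:  [object] + [Beta Core Base Top object]
  take Core:  [object] + [Core Base Top object]
  take Base:  [object] + [Base Top object]
  take Top:  [object] + [Top object]
  take object:  [object] + [object]
MRO: Root Left Outer Node Beta Core Base Top object
Top sits at index 7.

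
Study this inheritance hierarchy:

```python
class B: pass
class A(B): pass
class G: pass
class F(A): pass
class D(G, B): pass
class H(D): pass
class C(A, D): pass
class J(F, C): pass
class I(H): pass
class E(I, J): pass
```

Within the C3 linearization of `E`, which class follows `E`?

L[E] = E + merge(L[I], L[J], [I J])
  take I:  [I H D G B object] + [J F C A D G B object] + [I J]
  take H:  [H D G B object] + [J F C A D G B object] + [J]
  take J:  [D G B object] + [J F C A D G B object] + [J]
  take F:  [D G B object] + [F C A D G B object]
  take C:  [D G B object] + [C A D G B object]
  take A:  [D G B object] + [A D G B object]
  take D:  [D G B object] + [D G B object]
  take G:  [G B object] + [G B object]
  take B:  [B object] + [B object]
  take object:  [object] + [object]
MRO: E I H J F C A D G B object
E is at position 0; next is I.

I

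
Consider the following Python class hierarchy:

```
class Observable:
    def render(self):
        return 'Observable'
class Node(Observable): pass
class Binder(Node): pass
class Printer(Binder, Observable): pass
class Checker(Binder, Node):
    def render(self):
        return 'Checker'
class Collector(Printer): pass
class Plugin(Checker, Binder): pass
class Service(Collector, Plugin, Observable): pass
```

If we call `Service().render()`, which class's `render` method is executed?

L[Service] = Service + merge(L[Collector], L[Plugin], L[Observable], [Collector Plugin Observable])
  take Collector:  [Collector Printer Binder Node Observable object] + [Plugin Checker Binder Node Observable object] + [Observable object] + [Collector Plugin Observable]
  take Printer:  [Printer Binder Node Observable object] + [Plugin Checker Binder Node Observable object] + [Observable object] + [Plugin Observable]
  take Plugin:  [Binder Node Observable object] + [Plugin Checker Binder Node Observable object] + [Observable object] + [Plugin Observable]
  take Checker:  [Binder Node Observable object] + [Checker Binder Node Observable object] + [Observable object] + [Observable]
  take Binder:  [Binder Node Observable object] + [Binder Node Observable object] + [Observable object] + [Observable]
  take Node:  [Node Observable object] + [Node Observable object] + [Observable object] + [Observable]
  take Observable:  [Observable object] + [Observable object] + [Observable object] + [Observable]
  take object:  [object] + [object] + [object]
MRO: Service Collector Printer Plugin Checker Binder Node Observable object
render is defined in: Checker, Observable. First along the MRO is Checker.

Checker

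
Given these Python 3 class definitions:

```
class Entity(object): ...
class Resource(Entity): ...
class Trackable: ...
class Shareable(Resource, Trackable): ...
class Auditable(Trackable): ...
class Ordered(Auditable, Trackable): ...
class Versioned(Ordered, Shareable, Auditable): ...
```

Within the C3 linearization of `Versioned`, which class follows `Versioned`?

Ordered

L[Versioned] = Versioned + merge(L[Ordered], L[Shareable], L[Auditable], [Ordered Shareable Auditable])
  take Ordered:  [Ordered Auditable Trackable object] + [Shareable Resource Entity Trackable object] + [Auditable Trackable object] + [Ordered Shareable Auditable]
  take Shareable:  [Auditable Trackable object] + [Shareable Resource Entity Trackable object] + [Auditable Trackable object] + [Shareable Auditable]
  take Auditable:  [Auditable Trackable object] + [Resource Entity Trackable object] + [Auditable Trackable object] + [Auditable]
  take Resource:  [Trackable object] + [Resource Entity Trackable object] + [Trackable object]
  take Entity:  [Trackable object] + [Entity Trackable object] + [Trackable object]
  take Trackable:  [Trackable object] + [Trackable object] + [Trackable object]
  take object:  [object] + [object] + [object]
MRO: Versioned Ordered Shareable Auditable Resource Entity Trackable object
Versioned is at position 0; next is Ordered.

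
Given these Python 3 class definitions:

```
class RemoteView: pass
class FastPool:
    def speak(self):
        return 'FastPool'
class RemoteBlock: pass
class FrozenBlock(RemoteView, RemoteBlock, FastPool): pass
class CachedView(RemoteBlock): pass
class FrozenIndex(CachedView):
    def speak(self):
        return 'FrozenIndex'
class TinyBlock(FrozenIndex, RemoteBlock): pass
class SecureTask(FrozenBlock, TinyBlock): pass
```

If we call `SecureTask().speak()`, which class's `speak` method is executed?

FrozenIndex

L[SecureTask] = SecureTask + merge(L[FrozenBlock], L[TinyBlock], [FrozenBlock TinyBlock])
  take FrozenBlock:  [FrozenBlock RemoteView RemoteBlock FastPool object] + [TinyBlock FrozenIndex CachedView RemoteBlock object] + [FrozenBlock TinyBlock]
  take RemoteView:  [RemoteView RemoteBlock FastPool object] + [TinyBlock FrozenIndex CachedView RemoteBlock object] + [TinyBlock]
  take TinyBlock:  [RemoteBlock FastPool object] + [TinyBlock FrozenIndex CachedView RemoteBlock object] + [TinyBlock]
  take FrozenIndex:  [RemoteBlock FastPool object] + [FrozenIndex CachedView RemoteBlock object]
  take CachedView:  [RemoteBlock FastPool object] + [CachedView RemoteBlock object]
  take RemoteBlock:  [RemoteBlock FastPool object] + [RemoteBlock object]
  take FastPool:  [FastPool object] + [object]
  take object:  [object] + [object]
MRO: SecureTask FrozenBlock RemoteView TinyBlock FrozenIndex CachedView RemoteBlock FastPool object
speak is defined in: FastPool, FrozenIndex. First along the MRO is FrozenIndex.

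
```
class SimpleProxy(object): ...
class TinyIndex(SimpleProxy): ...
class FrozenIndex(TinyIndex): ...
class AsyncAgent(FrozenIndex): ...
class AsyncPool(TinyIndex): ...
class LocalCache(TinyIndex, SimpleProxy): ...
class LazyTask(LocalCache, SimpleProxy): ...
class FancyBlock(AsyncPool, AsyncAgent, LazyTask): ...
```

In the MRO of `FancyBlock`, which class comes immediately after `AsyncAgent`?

L[FancyBlock] = FancyBlock + merge(L[AsyncPool], L[AsyncAgent], L[LazyTask], [AsyncPool AsyncAgent LazyTask])
  take AsyncPool:  [AsyncPool TinyIndex SimpleProxy object] + [AsyncAgent FrozenIndex TinyIndex SimpleProxy object] + [LazyTask LocalCache TinyIndex SimpleProxy object] + [AsyncPool AsyncAgent LazyTask]
  take AsyncAgent:  [TinyIndex SimpleProxy object] + [AsyncAgent FrozenIndex TinyIndex SimpleProxy object] + [LazyTask LocalCache TinyIndex SimpleProxy object] + [AsyncAgent LazyTask]
  take FrozenIndex:  [TinyIndex SimpleProxy object] + [FrozenIndex TinyIndex SimpleProxy object] + [LazyTask LocalCache TinyIndex SimpleProxy object] + [LazyTask]
  take LazyTask:  [TinyIndex SimpleProxy object] + [TinyIndex SimpleProxy object] + [LazyTask LocalCache TinyIndex SimpleProxy object] + [LazyTask]
  take LocalCache:  [TinyIndex SimpleProxy object] + [TinyIndex SimpleProxy object] + [LocalCache TinyIndex SimpleProxy object]
  take TinyIndex:  [TinyIndex SimpleProxy object] + [TinyIndex SimpleProxy object] + [TinyIndex SimpleProxy object]
  take SimpleProxy:  [SimpleProxy object] + [SimpleProxy object] + [SimpleProxy object]
  take object:  [object] + [object] + [object]
MRO: FancyBlock AsyncPool AsyncAgent FrozenIndex LazyTask LocalCache TinyIndex SimpleProxy object
AsyncAgent is at position 2; next is FrozenIndex.

FrozenIndex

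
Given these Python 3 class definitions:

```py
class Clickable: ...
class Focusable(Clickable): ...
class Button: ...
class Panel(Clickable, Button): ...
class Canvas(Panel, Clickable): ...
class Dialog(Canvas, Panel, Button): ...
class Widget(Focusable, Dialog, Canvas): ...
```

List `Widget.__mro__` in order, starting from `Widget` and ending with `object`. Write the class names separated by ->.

L[Widget] = Widget + merge(L[Focusable], L[Dialog], L[Canvas], [Focusable Dialog Canvas])
  take Focusable:  [Focusable Clickable object] + [Dialog Canvas Panel Clickable Button object] + [Canvas Panel Clickable Button object] + [Focusable Dialog Canvas]
  take Dialog:  [Clickable object] + [Dialog Canvas Panel Clickable Button object] + [Canvas Panel Clickable Button object] + [Dialog Canvas]
  take Canvas:  [Clickable object] + [Canvas Panel Clickable Button object] + [Canvas Panel Clickable Button object] + [Canvas]
  take Panel:  [Clickable object] + [Panel Clickable Button object] + [Panel Clickable Button object]
  take Clickable:  [Clickable object] + [Clickable Button object] + [Clickable Button object]
  take Button:  [object] + [Button object] + [Button object]
  take object:  [object] + [object] + [object]

Widget -> Focusable -> Dialog -> Canvas -> Panel -> Clickable -> Button -> object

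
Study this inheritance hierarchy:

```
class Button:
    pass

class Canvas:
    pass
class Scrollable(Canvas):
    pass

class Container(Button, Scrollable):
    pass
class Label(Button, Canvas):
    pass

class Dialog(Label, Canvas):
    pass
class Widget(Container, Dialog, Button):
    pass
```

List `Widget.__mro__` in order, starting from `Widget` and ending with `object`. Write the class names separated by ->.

Widget -> Container -> Dialog -> Label -> Button -> Scrollable -> Canvas -> object

L[Widget] = Widget + merge(L[Container], L[Dialog], L[Button], [Container Dialog Button])
  take Container:  [Container Button Scrollable Canvas object] + [Dialog Label Button Canvas object] + [Button object] + [Container Dialog Button]
  take Dialog:  [Button Scrollable Canvas object] + [Dialog Label Button Canvas object] + [Button object] + [Dialog Button]
  take Label:  [Button Scrollable Canvas object] + [Label Button Canvas object] + [Button object] + [Button]
  take Button:  [Button Scrollable Canvas object] + [Button Canvas object] + [Button object] + [Button]
  take Scrollable:  [Scrollable Canvas object] + [Canvas object] + [object]
  take Canvas:  [Canvas object] + [Canvas object] + [object]
  take object:  [object] + [object] + [object]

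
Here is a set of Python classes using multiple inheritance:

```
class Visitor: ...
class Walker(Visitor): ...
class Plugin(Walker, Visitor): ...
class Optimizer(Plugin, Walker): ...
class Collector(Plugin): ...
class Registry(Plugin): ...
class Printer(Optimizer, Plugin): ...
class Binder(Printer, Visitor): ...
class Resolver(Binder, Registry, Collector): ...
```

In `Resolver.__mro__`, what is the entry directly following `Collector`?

L[Resolver] = Resolver + merge(L[Binder], L[Registry], L[Collector], [Binder Registry Collector])
  take Binder:  [Binder Printer Optimizer Plugin Walker Visitor object] + [Registry Plugin Walker Visitor object] + [Collector Plugin Walker Visitor object] + [Binder Registry Collector]
  take Printer:  [Printer Optimizer Plugin Walker Visitor object] + [Registry Plugin Walker Visitor object] + [Collector Plugin Walker Visitor object] + [Registry Collector]
  take Optimizer:  [Optimizer Plugin Walker Visitor object] + [Registry Plugin Walker Visitor object] + [Collector Plugin Walker Visitor object] + [Registry Collector]
  take Registry:  [Plugin Walker Visitor object] + [Registry Plugin Walker Visitor object] + [Collector Plugin Walker Visitor object] + [Registry Collector]
  take Collector:  [Plugin Walker Visitor object] + [Plugin Walker Visitor object] + [Collector Plugin Walker Visitor object] + [Collector]
  take Plugin:  [Plugin Walker Visitor object] + [Plugin Walker Visitor object] + [Plugin Walker Visitor object]
  take Walker:  [Walker Visitor object] + [Walker Visitor object] + [Walker Visitor object]
  take Visitor:  [Visitor object] + [Visitor object] + [Visitor object]
  take object:  [object] + [object] + [object]
MRO: Resolver Binder Printer Optimizer Registry Collector Plugin Walker Visitor object
Collector is at position 5; next is Plugin.

Plugin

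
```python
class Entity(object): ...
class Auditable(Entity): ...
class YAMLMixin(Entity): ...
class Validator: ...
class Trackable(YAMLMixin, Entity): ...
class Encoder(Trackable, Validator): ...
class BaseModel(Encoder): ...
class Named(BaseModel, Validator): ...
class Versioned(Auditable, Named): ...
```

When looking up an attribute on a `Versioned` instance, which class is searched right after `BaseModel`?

L[Versioned] = Versioned + merge(L[Auditable], L[Named], [Auditable Named])
  take Auditable:  [Auditable Entity object] + [Named BaseModel Encoder Trackable YAMLMixin Entity Validator object] + [Auditable Named]
  take Named:  [Entity object] + [Named BaseModel Encoder Trackable YAMLMixin Entity Validator object] + [Named]
  take BaseModel:  [Entity object] + [BaseModel Encoder Trackable YAMLMixin Entity Validator object]
  take Encoder:  [Entity object] + [Encoder Trackable YAMLMixin Entity Validator object]
  take Trackable:  [Entity object] + [Trackable YAMLMixin Entity Validator object]
  take YAMLMixin:  [Entity object] + [YAMLMixin Entity Validator object]
  take Entity:  [Entity object] + [Entity Validator object]
  take Validator:  [object] + [Validator object]
  take object:  [object] + [object]
MRO: Versioned Auditable Named BaseModel Encoder Trackable YAMLMixin Entity Validator object
BaseModel is at position 3; next is Encoder.

Encoder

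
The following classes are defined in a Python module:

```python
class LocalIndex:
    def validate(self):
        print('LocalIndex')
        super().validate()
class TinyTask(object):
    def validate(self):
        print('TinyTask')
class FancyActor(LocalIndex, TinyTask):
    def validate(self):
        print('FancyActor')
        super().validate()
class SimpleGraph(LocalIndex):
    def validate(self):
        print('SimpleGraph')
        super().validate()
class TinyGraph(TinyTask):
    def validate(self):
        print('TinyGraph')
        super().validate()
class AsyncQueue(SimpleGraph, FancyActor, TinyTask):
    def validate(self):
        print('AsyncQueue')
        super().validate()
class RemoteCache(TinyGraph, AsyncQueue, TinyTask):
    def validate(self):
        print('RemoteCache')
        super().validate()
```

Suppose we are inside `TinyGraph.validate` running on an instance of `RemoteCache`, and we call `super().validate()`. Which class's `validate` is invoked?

L[RemoteCache] = RemoteCache + merge(L[TinyGraph], L[AsyncQueue], L[TinyTask], [TinyGraph AsyncQueue TinyTask])
  take TinyGraph:  [TinyGraph TinyTask object] + [AsyncQueue SimpleGraph FancyActor LocalIndex TinyTask object] + [TinyTask object] + [TinyGraph AsyncQueue TinyTask]
  take AsyncQueue:  [TinyTask object] + [AsyncQueue SimpleGraph FancyActor LocalIndex TinyTask object] + [TinyTask object] + [AsyncQueue TinyTask]
  take SimpleGraph:  [TinyTask object] + [SimpleGraph FancyActor LocalIndex TinyTask object] + [TinyTask object] + [TinyTask]
  take FancyActor:  [TinyTask object] + [FancyActor LocalIndex TinyTask object] + [TinyTask object] + [TinyTask]
  take LocalIndex:  [TinyTask object] + [LocalIndex TinyTask object] + [TinyTask object] + [TinyTask]
  take TinyTask:  [TinyTask object] + [TinyTask object] + [TinyTask object] + [TinyTask]
  take object:  [object] + [object] + [object]
MRO: RemoteCache TinyGraph AsyncQueue SimpleGraph FancyActor LocalIndex TinyTask object
super() in TinyGraph.validate on a RemoteCache instance goes to the class after TinyGraph in RemoteCache's MRO: AsyncQueue.

AsyncQueue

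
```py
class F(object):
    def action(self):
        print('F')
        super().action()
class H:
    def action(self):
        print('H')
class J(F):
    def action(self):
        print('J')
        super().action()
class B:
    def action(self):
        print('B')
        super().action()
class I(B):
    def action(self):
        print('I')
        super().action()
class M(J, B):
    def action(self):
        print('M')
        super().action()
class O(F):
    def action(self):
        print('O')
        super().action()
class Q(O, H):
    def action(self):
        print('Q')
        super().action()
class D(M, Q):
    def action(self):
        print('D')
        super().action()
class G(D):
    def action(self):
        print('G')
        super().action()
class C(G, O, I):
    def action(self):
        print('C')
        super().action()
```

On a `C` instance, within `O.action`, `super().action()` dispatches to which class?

L[C] = C + merge(L[G], L[O], L[I], [G O I])
  take G:  [G D M J Q O F B H object] + [O F object] + [I B object] + [G O I]
  take D:  [D M J Q O F B H object] + [O F object] + [I B object] + [O I]
  take M:  [M J Q O F B H object] + [O F object] + [I B object] + [O I]
  take J:  [J Q O F B H object] + [O F object] + [I B object] + [O I]
  take Q:  [Q O F B H object] + [O F object] + [I B object] + [O I]
  take O:  [O F B H object] + [O F object] + [I B object] + [O I]
  take F:  [F B H object] + [F object] + [I B object] + [I]
  take I:  [B H object] + [object] + [I B object] + [I]
  take B:  [B H object] + [object] + [B object]
  take H:  [H object] + [object] + [object]
  take object:  [object] + [object] + [object]
MRO: C G D M J Q O F I B H object
super() in O.action on a C instance goes to the class after O in C's MRO: F.

F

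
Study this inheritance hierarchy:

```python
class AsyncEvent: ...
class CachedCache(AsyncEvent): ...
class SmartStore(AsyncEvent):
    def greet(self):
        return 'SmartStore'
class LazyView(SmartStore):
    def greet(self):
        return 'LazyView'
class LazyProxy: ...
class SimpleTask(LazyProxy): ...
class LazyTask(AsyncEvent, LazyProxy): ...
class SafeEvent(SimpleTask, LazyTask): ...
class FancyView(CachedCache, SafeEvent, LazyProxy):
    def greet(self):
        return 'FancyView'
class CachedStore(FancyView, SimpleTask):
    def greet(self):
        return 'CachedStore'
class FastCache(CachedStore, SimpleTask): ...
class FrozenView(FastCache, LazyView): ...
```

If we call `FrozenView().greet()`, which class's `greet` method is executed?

L[FrozenView] = FrozenView + merge(L[FastCache], L[LazyView], [FastCache LazyView])
  take FastCache:  [FastCache CachedStore FancyView CachedCache SafeEvent SimpleTask LazyTask AsyncEvent LazyProxy object] + [LazyView SmartStore AsyncEvent object] + [FastCache LazyView]
  take CachedStore:  [CachedStore FancyView CachedCache SafeEvent SimpleTask LazyTask AsyncEvent LazyProxy object] + [LazyView SmartStore AsyncEvent object] + [LazyView]
  take FancyView:  [FancyView CachedCache SafeEvent SimpleTask LazyTask AsyncEvent LazyProxy object] + [LazyView SmartStore AsyncEvent object] + [LazyView]
  take CachedCache:  [CachedCache SafeEvent SimpleTask LazyTask AsyncEvent LazyProxy object] + [LazyView SmartStore AsyncEvent object] + [LazyView]
  take SafeEvent:  [SafeEvent SimpleTask LazyTask AsyncEvent LazyProxy object] + [LazyView SmartStore AsyncEvent object] + [LazyView]
  take SimpleTask:  [SimpleTask LazyTask AsyncEvent LazyProxy object] + [LazyView SmartStore AsyncEvent object] + [LazyView]
  take LazyTask:  [LazyTask AsyncEvent LazyProxy object] + [LazyView SmartStore AsyncEvent object] + [LazyView]
  take LazyView:  [AsyncEvent LazyProxy object] + [LazyView SmartStore AsyncEvent object] + [LazyView]
  take SmartStore:  [AsyncEvent LazyProxy object] + [SmartStore AsyncEvent object]
  take AsyncEvent:  [AsyncEvent LazyProxy object] + [AsyncEvent object]
  take LazyProxy:  [LazyProxy object] + [object]
  take object:  [object] + [object]
MRO: FrozenView FastCache CachedStore FancyView CachedCache SafeEvent SimpleTask LazyTask LazyView SmartStore AsyncEvent LazyProxy object
greet is defined in: CachedStore, FancyView, LazyView, SmartStore. First along the MRO is CachedStore.

CachedStore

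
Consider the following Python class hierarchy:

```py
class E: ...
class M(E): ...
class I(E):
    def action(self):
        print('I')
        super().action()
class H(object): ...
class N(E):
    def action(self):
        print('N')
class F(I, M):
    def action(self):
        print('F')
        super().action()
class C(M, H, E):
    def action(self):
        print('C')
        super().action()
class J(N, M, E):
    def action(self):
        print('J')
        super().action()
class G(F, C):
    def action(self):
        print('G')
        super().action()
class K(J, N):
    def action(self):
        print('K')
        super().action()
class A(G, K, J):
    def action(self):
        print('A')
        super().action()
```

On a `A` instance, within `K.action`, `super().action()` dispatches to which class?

L[A] = A + merge(L[G], L[K], L[J], [G K J])
  take G:  [G F I C M H E object] + [K J N M E object] + [J N M E object] + [G K J]
  take F:  [F I C M H E object] + [K J N M E object] + [J N M E object] + [K J]
  take I:  [I C M H E object] + [K J N M E object] + [J N M E object] + [K J]
  take C:  [C M H E object] + [K J N M E object] + [J N M E object] + [K J]
  take K:  [M H E object] + [K J N M E object] + [J N M E object] + [K J]
  take J:  [M H E object] + [J N M E object] + [J N M E object] + [J]
  take N:  [M H E object] + [N M E object] + [N M E object]
  take M:  [M H E object] + [M E object] + [M E object]
  take H:  [H E object] + [E object] + [E object]
  take E:  [E object] + [E object] + [E object]
  take object:  [object] + [object] + [object]
MRO: A G F I C K J N M H E object
super() in K.action on a A instance goes to the class after K in A's MRO: J.

J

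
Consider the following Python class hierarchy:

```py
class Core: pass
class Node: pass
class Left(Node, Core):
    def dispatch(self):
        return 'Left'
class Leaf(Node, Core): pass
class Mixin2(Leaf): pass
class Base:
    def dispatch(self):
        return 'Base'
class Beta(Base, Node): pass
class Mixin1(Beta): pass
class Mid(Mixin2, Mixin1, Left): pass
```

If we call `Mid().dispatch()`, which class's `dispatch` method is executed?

L[Mid] = Mid + merge(L[Mixin2], L[Mixin1], L[Left], [Mixin2 Mixin1 Left])
  take Mixin2:  [Mixin2 Leaf Node Core object] + [Mixin1 Beta Base Node object] + [Left Node Core object] + [Mixin2 Mixin1 Left]
  take Leaf:  [Leaf Node Core object] + [Mixin1 Beta Base Node object] + [Left Node Core object] + [Mixin1 Left]
  take Mixin1:  [Node Core object] + [Mixin1 Beta Base Node object] + [Left Node Core object] + [Mixin1 Left]
  take Beta:  [Node Core object] + [Beta Base Node object] + [Left Node Core object] + [Left]
  take Base:  [Node Core object] + [Base Node object] + [Left Node Core object] + [Left]
  take Left:  [Node Core object] + [Node object] + [Left Node Core object] + [Left]
  take Node:  [Node Core object] + [Node object] + [Node Core object]
  take Core:  [Core object] + [object] + [Core object]
  take object:  [object] + [object] + [object]
MRO: Mid Mixin2 Leaf Mixin1 Beta Base Left Node Core object
dispatch is defined in: Base, Left. First along the MRO is Base.

Base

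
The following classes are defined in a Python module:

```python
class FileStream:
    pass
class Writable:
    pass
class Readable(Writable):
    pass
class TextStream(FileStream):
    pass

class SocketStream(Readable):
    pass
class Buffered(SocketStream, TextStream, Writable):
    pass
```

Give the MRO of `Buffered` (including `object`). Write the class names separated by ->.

L[Buffered] = Buffered + merge(L[SocketStream], L[TextStream], L[Writable], [SocketStream TextStream Writable])
  take SocketStream:  [SocketStream Readable Writable object] + [TextStream FileStream object] + [Writable object] + [SocketStream TextStream Writable]
  take Readable:  [Readable Writable object] + [TextStream FileStream object] + [Writable object] + [TextStream Writable]
  take TextStream:  [Writable object] + [TextStream FileStream object] + [Writable object] + [TextStream Writable]
  take Writable:  [Writable object] + [FileStream object] + [Writable object] + [Writable]
  take FileStream:  [object] + [FileStream object] + [object]
  take object:  [object] + [object] + [object]

Buffered -> SocketStream -> Readable -> TextStream -> Writable -> FileStream -> object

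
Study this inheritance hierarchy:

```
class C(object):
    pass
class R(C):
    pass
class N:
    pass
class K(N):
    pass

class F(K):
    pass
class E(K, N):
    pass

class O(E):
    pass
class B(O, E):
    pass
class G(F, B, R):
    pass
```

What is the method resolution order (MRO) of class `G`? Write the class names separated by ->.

G -> F -> B -> O -> E -> K -> N -> R -> C -> object

L[G] = G + merge(L[F], L[B], L[R], [F B R])
  take F:  [F K N object] + [B O E K N object] + [R C object] + [F B R]
  take B:  [K N object] + [B O E K N object] + [R C object] + [B R]
  take O:  [K N object] + [O E K N object] + [R C object] + [R]
  take E:  [K N object] + [E K N object] + [R C object] + [R]
  take K:  [K N object] + [K N object] + [R C object] + [R]
  take N:  [N object] + [N object] + [R C object] + [R]
  take R:  [object] + [object] + [R C object] + [R]
  take C:  [object] + [object] + [C object]
  take object:  [object] + [object] + [object]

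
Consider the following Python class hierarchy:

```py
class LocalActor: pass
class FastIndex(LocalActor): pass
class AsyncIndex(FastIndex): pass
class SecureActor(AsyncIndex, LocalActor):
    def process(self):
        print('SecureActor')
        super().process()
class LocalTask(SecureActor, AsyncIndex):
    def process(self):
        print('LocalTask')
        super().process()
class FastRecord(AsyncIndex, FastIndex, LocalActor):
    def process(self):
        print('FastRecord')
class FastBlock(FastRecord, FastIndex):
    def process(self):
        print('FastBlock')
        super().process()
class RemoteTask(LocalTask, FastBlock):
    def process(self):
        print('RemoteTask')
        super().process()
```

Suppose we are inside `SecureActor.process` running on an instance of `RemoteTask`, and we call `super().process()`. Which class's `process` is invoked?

FastBlock

L[RemoteTask] = RemoteTask + merge(L[LocalTask], L[FastBlock], [LocalTask FastBlock])
  take LocalTask:  [LocalTask SecureActor AsyncIndex FastIndex LocalActor object] + [FastBlock FastRecord AsyncIndex FastIndex LocalActor object] + [LocalTask FastBlock]
  take SecureActor:  [SecureActor AsyncIndex FastIndex LocalActor object] + [FastBlock FastRecord AsyncIndex FastIndex LocalActor object] + [FastBlock]
  take FastBlock:  [AsyncIndex FastIndex LocalActor object] + [FastBlock FastRecord AsyncIndex FastIndex LocalActor object] + [FastBlock]
  take FastRecord:  [AsyncIndex FastIndex LocalActor object] + [FastRecord AsyncIndex FastIndex LocalActor object]
  take AsyncIndex:  [AsyncIndex FastIndex LocalActor object] + [AsyncIndex FastIndex LocalActor object]
  take FastIndex:  [FastIndex LocalActor object] + [FastIndex LocalActor object]
  take LocalActor:  [LocalActor object] + [LocalActor object]
  take object:  [object] + [object]
MRO: RemoteTask LocalTask SecureActor FastBlock FastRecord AsyncIndex FastIndex LocalActor object
super() in SecureActor.process on a RemoteTask instance goes to the class after SecureActor in RemoteTask's MRO: FastBlock.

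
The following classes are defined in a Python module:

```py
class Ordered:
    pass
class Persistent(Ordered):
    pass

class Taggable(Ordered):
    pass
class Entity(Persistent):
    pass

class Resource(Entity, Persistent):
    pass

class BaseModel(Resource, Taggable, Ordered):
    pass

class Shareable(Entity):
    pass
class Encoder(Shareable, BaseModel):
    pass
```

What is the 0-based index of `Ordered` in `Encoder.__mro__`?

7

L[Encoder] = Encoder + merge(L[Shareable], L[BaseModel], [Shareable BaseModel])
  take Shareable:  [Shareable Entity Persistent Ordered object] + [BaseModel Resource Entity Persistent Taggable Ordered object] + [Shareable BaseModel]
  take BaseModel:  [Entity Persistent Ordered object] + [BaseModel Resource Entity Persistent Taggable Ordered object] + [BaseModel]
  take Resource:  [Entity Persistent Ordered object] + [Resource Entity Persistent Taggable Ordered object]
  take Entity:  [Entity Persistent Ordered object] + [Entity Persistent Taggable Ordered object]
  take Persistent:  [Persistent Ordered object] + [Persistent Taggable Ordered object]
  take Taggable:  [Ordered object] + [Taggable Ordered object]
  take Ordered:  [Ordered object] + [Ordered object]
  take object:  [object] + [object]
MRO: Encoder Shareable BaseModel Resource Entity Persistent Taggable Ordered object
Ordered sits at index 7.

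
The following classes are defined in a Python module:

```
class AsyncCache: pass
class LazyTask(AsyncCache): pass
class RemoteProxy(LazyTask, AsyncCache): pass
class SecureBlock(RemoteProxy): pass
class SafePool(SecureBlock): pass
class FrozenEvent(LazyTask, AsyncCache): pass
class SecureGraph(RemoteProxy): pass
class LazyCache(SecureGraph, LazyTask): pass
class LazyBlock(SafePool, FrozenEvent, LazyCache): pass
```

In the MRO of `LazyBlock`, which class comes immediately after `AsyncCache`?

L[LazyBlock] = LazyBlock + merge(L[SafePool], L[FrozenEvent], L[LazyCache], [SafePool FrozenEvent LazyCache])
  take SafePool:  [SafePool SecureBlock RemoteProxy LazyTask AsyncCache object] + [FrozenEvent LazyTask AsyncCache object] + [LazyCache SecureGraph RemoteProxy LazyTask AsyncCache object] + [SafePool FrozenEvent LazyCache]
  take SecureBlock:  [SecureBlock RemoteProxy LazyTask AsyncCache object] + [FrozenEvent LazyTask AsyncCache object] + [LazyCache SecureGraph RemoteProxy LazyTask AsyncCache object] + [FrozenEvent LazyCache]
  take FrozenEvent:  [RemoteProxy LazyTask AsyncCache object] + [FrozenEvent LazyTask AsyncCache object] + [LazyCache SecureGraph RemoteProxy LazyTask AsyncCache object] + [FrozenEvent LazyCache]
  take LazyCache:  [RemoteProxy LazyTask AsyncCache object] + [LazyTask AsyncCache object] + [LazyCache SecureGraph RemoteProxy LazyTask AsyncCache object] + [LazyCache]
  take SecureGraph:  [RemoteProxy LazyTask AsyncCache object] + [LazyTask AsyncCache object] + [SecureGraph RemoteProxy LazyTask AsyncCache object]
  take RemoteProxy:  [RemoteProxy LazyTask AsyncCache object] + [LazyTask AsyncCache object] + [RemoteProxy LazyTask AsyncCache object]
  take LazyTask:  [LazyTask AsyncCache object] + [LazyTask AsyncCache object] + [LazyTask AsyncCache object]
  take AsyncCache:  [AsyncCache object] + [AsyncCache object] + [AsyncCache object]
  take object:  [object] + [object] + [object]
MRO: LazyBlock SafePool SecureBlock FrozenEvent LazyCache SecureGraph RemoteProxy LazyTask AsyncCache object
AsyncCache is at position 8; next is object.

object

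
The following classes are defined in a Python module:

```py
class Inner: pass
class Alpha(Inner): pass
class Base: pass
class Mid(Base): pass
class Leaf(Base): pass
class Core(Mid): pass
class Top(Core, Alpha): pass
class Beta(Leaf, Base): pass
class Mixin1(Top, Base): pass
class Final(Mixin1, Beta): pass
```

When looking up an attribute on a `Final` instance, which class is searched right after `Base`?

L[Final] = Final + merge(L[Mixin1], L[Beta], [Mixin1 Beta])
  take Mixin1:  [Mixin1 Top Core Mid Base Alpha Inner object] + [Beta Leaf Base object] + [Mixin1 Beta]
  take Top:  [Top Core Mid Base Alpha Inner object] + [Beta Leaf Base object] + [Beta]
  take Core:  [Core Mid Base Alpha Inner object] + [Beta Leaf Base object] + [Beta]
  take Mid:  [Mid Base Alpha Inner object] + [Beta Leaf Base object] + [Beta]
  take Beta:  [Base Alpha Inner object] + [Beta Leaf Base object] + [Beta]
  take Leaf:  [Base Alpha Inner object] + [Leaf Base object]
  take Base:  [Base Alpha Inner object] + [Base object]
  take Alpha:  [Alpha Inner object] + [object]
  take Inner:  [Inner object] + [object]
  take object:  [object] + [object]
MRO: Final Mixin1 Top Core Mid Beta Leaf Base Alpha Inner object
Base is at position 7; next is Alpha.

Alpha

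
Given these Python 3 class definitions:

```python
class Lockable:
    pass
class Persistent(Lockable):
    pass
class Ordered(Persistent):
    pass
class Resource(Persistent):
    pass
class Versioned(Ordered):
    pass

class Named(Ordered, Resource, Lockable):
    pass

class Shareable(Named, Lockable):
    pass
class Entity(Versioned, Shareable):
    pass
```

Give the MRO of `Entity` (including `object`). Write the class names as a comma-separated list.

L[Entity] = Entity + merge(L[Versioned], L[Shareable], [Versioned Shareable])
  take Versioned:  [Versioned Ordered Persistent Lockable object] + [Shareable Named Ordered Resource Persistent Lockable object] + [Versioned Shareable]
  take Shareable:  [Ordered Persistent Lockable object] + [Shareable Named Ordered Resource Persistent Lockable object] + [Shareable]
  take Named:  [Ordered Persistent Lockable object] + [Named Ordered Resource Persistent Lockable object]
  take Ordered:  [Ordered Persistent Lockable object] + [Ordered Resource Persistent Lockable object]
  take Resource:  [Persistent Lockable object] + [Resource Persistent Lockable object]
  take Persistent:  [Persistent Lockable object] + [Persistent Lockable object]
  take Lockable:  [Lockable object] + [Lockable object]
  take object:  [object] + [object]

Entity, Versioned, Shareable, Named, Ordered, Resource, Persistent, Lockable, object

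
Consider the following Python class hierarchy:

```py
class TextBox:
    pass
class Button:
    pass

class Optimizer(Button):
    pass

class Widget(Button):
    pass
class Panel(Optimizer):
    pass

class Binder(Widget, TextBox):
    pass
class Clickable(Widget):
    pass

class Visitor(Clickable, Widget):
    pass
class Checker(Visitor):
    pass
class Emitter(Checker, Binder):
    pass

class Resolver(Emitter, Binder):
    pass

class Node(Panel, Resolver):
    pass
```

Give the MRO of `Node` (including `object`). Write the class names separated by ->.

L[Node] = Node + merge(L[Panel], L[Resolver], [Panel Resolver])
  take Panel:  [Panel Optimizer Button object] + [Resolver Emitter Checker Visitor Clickable Binder Widget Button TextBox object] + [Panel Resolver]
  take Optimizer:  [Optimizer Button object] + [Resolver Emitter Checker Visitor Clickable Binder Widget Button TextBox object] + [Resolver]
  take Resolver:  [Button object] + [Resolver Emitter Checker Visitor Clickable Binder Widget Button TextBox object] + [Resolver]
  take Emitter:  [Button object] + [Emitter Checker Visitor Clickable Binder Widget Button TextBox object]
  take Checker:  [Button object] + [Checker Visitor Clickable Binder Widget Button TextBox object]
  take Visitor:  [Button object] + [Visitor Clickable Binder Widget Button TextBox object]
  take Clickable:  [Button object] + [Clickable Binder Widget Button TextBox object]
  take Binder:  [Button object] + [Binder Widget Button TextBox object]
  take Widget:  [Button object] + [Widget Button TextBox object]
  take Button:  [Button object] + [Button TextBox object]
  take TextBox:  [object] + [TextBox object]
  take object:  [object] + [object]

Node -> Panel -> Optimizer -> Resolver -> Emitter -> Checker -> Visitor -> Clickable -> Binder -> Widget -> Button -> TextBox -> object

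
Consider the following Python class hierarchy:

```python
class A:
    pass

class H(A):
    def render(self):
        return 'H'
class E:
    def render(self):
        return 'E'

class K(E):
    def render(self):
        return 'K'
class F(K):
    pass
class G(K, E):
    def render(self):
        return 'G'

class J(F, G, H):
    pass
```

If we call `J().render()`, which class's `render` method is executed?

L[J] = J + merge(L[F], L[G], L[H], [F G H])
  take F:  [F K E object] + [G K E object] + [H A object] + [F G H]
  take G:  [K E object] + [G K E object] + [H A object] + [G H]
  take K:  [K E object] + [K E object] + [H A object] + [H]
  take E:  [E object] + [E object] + [H A object] + [H]
  take H:  [object] + [object] + [H A object] + [H]
  take A:  [object] + [object] + [A object]
  take object:  [object] + [object] + [object]
MRO: J F G K E H A object
render is defined in: E, G, H, K. First along the MRO is G.

G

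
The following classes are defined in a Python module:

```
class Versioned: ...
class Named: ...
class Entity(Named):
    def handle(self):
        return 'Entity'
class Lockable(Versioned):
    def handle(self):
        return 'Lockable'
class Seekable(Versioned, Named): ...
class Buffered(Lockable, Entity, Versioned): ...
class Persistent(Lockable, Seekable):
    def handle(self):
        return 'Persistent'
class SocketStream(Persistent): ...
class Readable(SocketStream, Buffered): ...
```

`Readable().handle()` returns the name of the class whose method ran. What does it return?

L[Readable] = Readable + merge(L[SocketStream], L[Buffered], [SocketStream Buffered])
  take SocketStream:  [SocketStream Persistent Lockable Seekable Versioned Named object] + [Buffered Lockable Entity Versioned Named object] + [SocketStream Buffered]
  take Persistent:  [Persistent Lockable Seekable Versioned Named object] + [Buffered Lockable Entity Versioned Named object] + [Buffered]
  take Buffered:  [Lockable Seekable Versioned Named object] + [Buffered Lockable Entity Versioned Named object] + [Buffered]
  take Lockable:  [Lockable Seekable Versioned Named object] + [Lockable Entity Versioned Named object]
  take Seekable:  [Seekable Versioned Named object] + [Entity Versioned Named object]
  take Entity:  [Versioned Named object] + [Entity Versioned Named object]
  take Versioned:  [Versioned Named object] + [Versioned Named object]
  take Named:  [Named object] + [Named object]
  take object:  [object] + [object]
MRO: Readable SocketStream Persistent Buffered Lockable Seekable Entity Versioned Named object
handle is defined in: Entity, Lockable, Persistent. First along the MRO is Persistent.

Persistent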